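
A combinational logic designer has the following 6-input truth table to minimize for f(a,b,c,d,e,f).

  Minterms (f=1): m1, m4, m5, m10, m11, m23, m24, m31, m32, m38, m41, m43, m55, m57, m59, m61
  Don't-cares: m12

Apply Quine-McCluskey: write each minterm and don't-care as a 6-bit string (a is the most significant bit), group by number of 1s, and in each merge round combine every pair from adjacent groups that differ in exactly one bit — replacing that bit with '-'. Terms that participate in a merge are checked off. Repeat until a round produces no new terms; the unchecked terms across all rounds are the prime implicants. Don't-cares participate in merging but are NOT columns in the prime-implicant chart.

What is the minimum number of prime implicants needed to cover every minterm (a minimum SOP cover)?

10

size-2^0 implicants → 000001(✓)  000100(✓)  000101(✓)  001010(✓)  001011(✓)  001100(✓)  010111(✓)  011000  011111(✓)  100000  100110  101001(✓)  101011(✓)  110111(✓)  111001(✓)  111011(✓)  111101(✓)
size-2^1 implicants → -01011  -10111  00-100  000-01  00010-  00101-  01-111  1-1001(✓)  1-1011(✓)  1010-1(✓)  111-01  1110-1(✓)
size-2^2 implicants → 1-10-1
Unchecked terms (primes): -01011, -10111, 00-100, 000-01, 00010-, 00101-, 01-111, 011000, 1-10-1, 100000, 100110, 111-01
Minterm coverage:
  m1 ⊆ 000-01 [E]
  m4 ⊆ 00-100,00010-
  m5 ⊆ 000-01,00010-
  m10 ⊆ 00101- [E]
  m11 ⊆ -01011,00101-
  m23 ⊆ -10111,01-111
  m24 ⊆ 011000 [E]
  m31 ⊆ 01-111 [E]
  m32 ⊆ 100000 [E]
  m38 ⊆ 100110 [E]
  m41 ⊆ 1-10-1 [E]
  m43 ⊆ -01011,1-10-1
  m55 ⊆ -10111 [E]
  m57 ⊆ 1-10-1,111-01
  m59 ⊆ 1-10-1 [E]
  m61 ⊆ 111-01 [E]
E = {-10111, 000-01, 00101-, 01-111, 011000, 1-10-1, 100000, 100110, 111-01}
Petrick residual → 00-100
Cover = bc'def + a'b'de'f' + a'b'c'e'f + a'b'cd'e + a'bdef + a'bcd'e'f' + acd'f + ab'c'd'e'f' + ab'c'def' + abce'f  |cover|=10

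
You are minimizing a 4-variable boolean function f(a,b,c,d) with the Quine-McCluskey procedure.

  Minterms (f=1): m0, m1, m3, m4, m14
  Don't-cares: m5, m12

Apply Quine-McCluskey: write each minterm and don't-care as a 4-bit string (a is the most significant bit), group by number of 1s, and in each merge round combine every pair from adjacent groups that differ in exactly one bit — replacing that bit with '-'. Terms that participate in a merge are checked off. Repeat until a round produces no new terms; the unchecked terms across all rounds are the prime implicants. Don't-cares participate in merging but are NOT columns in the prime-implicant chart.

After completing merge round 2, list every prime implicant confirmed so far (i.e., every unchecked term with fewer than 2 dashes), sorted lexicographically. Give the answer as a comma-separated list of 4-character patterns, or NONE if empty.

size-2^0 implicants → 0000(✓)  0001(✓)  0011(✓)  0100(✓)  0101(✓)  1100(✓)  1110(✓)
size-2^1 implicants → -100  0-00(✓)  0-01(✓)  00-1  000-(✓)  010-(✓)  11-0
size-2^2 implicants → 0-0-
Unchecked terms (primes): -100, 0-0-, 00-1, 11-0

-100, 00-1, 11-0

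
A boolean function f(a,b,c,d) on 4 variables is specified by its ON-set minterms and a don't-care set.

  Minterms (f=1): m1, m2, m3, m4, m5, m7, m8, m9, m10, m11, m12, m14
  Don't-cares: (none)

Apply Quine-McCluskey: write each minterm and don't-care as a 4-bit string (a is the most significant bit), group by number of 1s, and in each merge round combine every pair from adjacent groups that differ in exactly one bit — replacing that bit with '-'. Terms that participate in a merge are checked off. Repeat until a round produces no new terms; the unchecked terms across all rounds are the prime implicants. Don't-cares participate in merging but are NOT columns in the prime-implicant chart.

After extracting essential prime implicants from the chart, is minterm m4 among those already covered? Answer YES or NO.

NO

Round 0: 0001✓ 0010✓ 0011✓ 0100✓ 0101✓ 0111✓ 1000✓ 1001✓ 1010✓ 1011✓ 1100✓ 1110✓
Round 1: -001✓ -010✓ -011✓ -100 0-01✓ 0-11✓ 00-1✓ 001-✓ 01-1✓ 010- 1-00✓ 1-10✓ 10-0✓ 10-1✓ 100-✓ 101-✓ 11-0✓
Round 2: -0-1 -01- 0--1 1--0 10--
PIs = {-0-1, -01-, -100, 0--1, 010-, 1--0, 10--}
Coverage chart:
  m1: -0-1,0--1
  m2: -01- ←essential
  m3: -0-1,-01-,0--1
  m4: -100,010-
  m5: 0--1,010-
  m7: 0--1 ←essential
  m8: 1--0,10--
  m9: -0-1,10--
  m10: -01-,1--0,10--
  m11: -0-1,-01-,10--
  m12: -100,1--0
  m14: 1--0 ←essential
Essential: -01-, 0--1, 1--0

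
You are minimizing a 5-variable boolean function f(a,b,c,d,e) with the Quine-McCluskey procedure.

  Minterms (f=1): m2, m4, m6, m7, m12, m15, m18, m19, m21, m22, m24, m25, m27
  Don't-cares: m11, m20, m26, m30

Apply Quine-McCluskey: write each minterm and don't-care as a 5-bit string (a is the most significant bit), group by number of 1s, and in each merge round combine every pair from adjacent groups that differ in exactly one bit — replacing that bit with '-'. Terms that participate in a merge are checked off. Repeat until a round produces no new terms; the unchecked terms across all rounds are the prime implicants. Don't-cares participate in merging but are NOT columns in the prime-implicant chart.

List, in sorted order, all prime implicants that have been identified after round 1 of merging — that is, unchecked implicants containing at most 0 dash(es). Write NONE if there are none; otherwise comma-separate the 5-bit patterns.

NONE

Round 0: 00010✓ 00100✓ 00110✓ 00111✓ 01011✓ 01100✓ 01111✓ 10010✓ 10011✓ 10100✓ 10101✓ 10110✓ 11000✓ 11001✓ 11010✓ 11011✓ 11110✓
Round 1: -0010✓ -0100✓ -0110✓ -1011 0-100 0-111 00-10✓ 001-0✓ 0011- 01-11 1-010✓ 1-011✓ 1-110✓ 10-10✓ 1001-✓ 101-0✓ 1010- 11-10✓ 110-0✓ 110-1✓ 1100-✓ 1101-✓
Round 2: -0-10 -01-0 1--10 1-01- 110--
PIs = {-0-10, -01-0, -1011, 0-100, 0-111, 0011-, 01-11, 1--10, 1-01-, 1010-, 110--}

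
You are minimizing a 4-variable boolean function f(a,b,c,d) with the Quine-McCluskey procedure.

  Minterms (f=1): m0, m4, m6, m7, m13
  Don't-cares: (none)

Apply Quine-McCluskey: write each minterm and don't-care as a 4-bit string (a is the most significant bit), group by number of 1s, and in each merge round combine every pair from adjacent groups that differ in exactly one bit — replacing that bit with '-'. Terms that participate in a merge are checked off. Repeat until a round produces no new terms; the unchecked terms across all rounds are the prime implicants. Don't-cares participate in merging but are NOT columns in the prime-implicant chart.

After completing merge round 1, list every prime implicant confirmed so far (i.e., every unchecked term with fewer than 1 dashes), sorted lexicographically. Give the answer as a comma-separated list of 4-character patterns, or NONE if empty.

1101

size-2^0 implicants → 0000(✓)  0100(✓)  0110(✓)  0111(✓)  1101
size-2^1 implicants → 0-00  01-0  011-
Unchecked terms (primes): 0-00, 01-0, 011-, 1101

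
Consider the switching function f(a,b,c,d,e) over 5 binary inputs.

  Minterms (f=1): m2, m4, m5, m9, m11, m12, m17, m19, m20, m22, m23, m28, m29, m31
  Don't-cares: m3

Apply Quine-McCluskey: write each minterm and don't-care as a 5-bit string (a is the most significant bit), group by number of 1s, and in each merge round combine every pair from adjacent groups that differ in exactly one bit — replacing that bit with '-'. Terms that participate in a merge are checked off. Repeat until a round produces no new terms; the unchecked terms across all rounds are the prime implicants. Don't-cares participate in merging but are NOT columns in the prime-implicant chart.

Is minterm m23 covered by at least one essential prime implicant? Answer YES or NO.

[col 0] 00010*, 00011*, 00100*, 00101*, 01001*, 01011*, 01100*, 10001*, 10011*, 10100*, 10110*, 10111*, 11100*, 11101*, 11111*
[col 1] -0011, -0100*, -1100*, 0-011, 0-100*, 0001-, 0010-, 010-1, 1-100*, 1-111, 10-11, 100-1, 101-0, 1011-, 111-1, 1110-
[col 2] --100
Prime implicants: --100, -0011, 0-011, 0001-, 0010-, 010-1, 1-111, 10-11, 100-1, 101-0, 1011-, 111-1, 1110-
PI chart (minterm → PIs covering it):
  2 | 0001-  (sole → essential)
  4 | --100,0010-
  5 | 0010-  (sole → essential)
  9 | 010-1  (sole → essential)
  11 | 0-011,010-1
  12 | --100  (sole → essential)
  17 | 100-1  (sole → essential)
  19 | -0011,10-11,100-1
  20 | --100,101-0
  22 | 101-0,1011-
  23 | 1-111,10-11,1011-
  28 | --100,1110-
  29 | 111-1,1110-
  31 | 1-111,111-1
Essential prime implicants: --100, 0001-, 0010-, 010-1, 100-1

NO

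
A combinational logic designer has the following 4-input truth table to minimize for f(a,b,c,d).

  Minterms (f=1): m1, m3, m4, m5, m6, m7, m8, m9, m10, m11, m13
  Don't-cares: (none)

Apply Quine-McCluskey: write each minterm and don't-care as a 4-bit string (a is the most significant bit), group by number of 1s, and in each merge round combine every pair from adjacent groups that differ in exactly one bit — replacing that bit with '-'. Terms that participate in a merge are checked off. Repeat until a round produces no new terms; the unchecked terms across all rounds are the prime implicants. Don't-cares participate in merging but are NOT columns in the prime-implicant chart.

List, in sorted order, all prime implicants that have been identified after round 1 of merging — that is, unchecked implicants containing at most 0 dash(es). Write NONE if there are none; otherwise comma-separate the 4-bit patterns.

Round 0: 0001✓ 0011✓ 0100✓ 0101✓ 0110✓ 0111✓ 1000✓ 1001✓ 1010✓ 1011✓ 1101✓
Round 1: -001✓ -011✓ -101✓ 0-01✓ 0-11✓ 00-1✓ 01-0✓ 01-1✓ 010-✓ 011-✓ 1-01✓ 10-0✓ 10-1✓ 100-✓ 101-✓
Round 2: --01 -0-1 0--1 01-- 10--
PIs = {--01, -0-1, 0--1, 01--, 10--}

NONE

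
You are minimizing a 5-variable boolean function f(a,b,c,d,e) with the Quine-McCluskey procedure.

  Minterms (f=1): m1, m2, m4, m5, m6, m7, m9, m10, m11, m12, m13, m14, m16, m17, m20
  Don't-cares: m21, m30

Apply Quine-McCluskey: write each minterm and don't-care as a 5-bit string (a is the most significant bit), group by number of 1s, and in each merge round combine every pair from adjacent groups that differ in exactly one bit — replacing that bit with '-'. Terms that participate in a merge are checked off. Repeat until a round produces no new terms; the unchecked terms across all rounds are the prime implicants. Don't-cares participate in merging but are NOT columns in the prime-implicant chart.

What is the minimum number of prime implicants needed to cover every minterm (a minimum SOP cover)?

6

size-2^0 implicants → 00001(✓)  00010(✓)  00100(✓)  00101(✓)  00110(✓)  00111(✓)  01001(✓)  01010(✓)  01011(✓)  01100(✓)  01101(✓)  01110(✓)  10000(✓)  10001(✓)  10100(✓)  10101(✓)  11110(✓)
size-2^1 implicants → -0001(✓)  -0100(✓)  -0101(✓)  -1110  0-001(✓)  0-010(✓)  0-100(✓)  0-101(✓)  0-110(✓)  00-01(✓)  00-10(✓)  001-0(✓)  001-1(✓)  0010-(✓)  0011-(✓)  01-01(✓)  01-10(✓)  010-1  0101-  011-0(✓)  0110-(✓)  10-00(✓)  10-01(✓)  1000-(✓)  1010-(✓)
size-2^2 implicants → -0-01  -010-  0--01  0--10  0-1-0  0-10-  001--  10-0-
Unchecked terms (primes): -0-01, -010-, -1110, 0--01, 0--10, 0-1-0, 0-10-, 001--, 010-1, 0101-, 10-0-
Minterm coverage:
  m1 ⊆ -0-01,0--01
  m2 ⊆ 0--10 [E]
  m4 ⊆ -010-,0-1-0,0-10-,001--
  m5 ⊆ -0-01,-010-,0--01,0-10-,001--
  m6 ⊆ 0--10,0-1-0,001--
  m7 ⊆ 001-- [E]
  m9 ⊆ 0--01,010-1
  m10 ⊆ 0--10,0101-
  m11 ⊆ 010-1,0101-
  m12 ⊆ 0-1-0,0-10-
  m13 ⊆ 0--01,0-10-
  m14 ⊆ -1110,0--10,0-1-0
  m16 ⊆ 10-0- [E]
  m17 ⊆ -0-01,10-0-
  m20 ⊆ -010-,10-0-
E = {0--10, 001--, 10-0-}
Petrick residual → -0-01, 0-10-, 010-1
Cover = b'd'e + a'de' + a'cd' + a'b'c + a'bc'e + ab'd'  |cover|=6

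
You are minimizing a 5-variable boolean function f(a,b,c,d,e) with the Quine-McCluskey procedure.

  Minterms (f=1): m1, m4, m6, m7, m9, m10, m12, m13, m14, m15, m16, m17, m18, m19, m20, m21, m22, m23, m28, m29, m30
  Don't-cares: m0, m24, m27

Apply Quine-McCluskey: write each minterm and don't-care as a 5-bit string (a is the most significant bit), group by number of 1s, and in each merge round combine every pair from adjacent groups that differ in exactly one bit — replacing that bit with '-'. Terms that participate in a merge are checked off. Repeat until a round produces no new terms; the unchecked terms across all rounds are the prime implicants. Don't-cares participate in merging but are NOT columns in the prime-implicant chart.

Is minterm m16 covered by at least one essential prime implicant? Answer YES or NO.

YES

size-2^0 implicants → 00000(✓)  00001(✓)  00100(✓)  00110(✓)  00111(✓)  01001(✓)  01010(✓)  01100(✓)  01101(✓)  01110(✓)  01111(✓)  10000(✓)  10001(✓)  10010(✓)  10011(✓)  10100(✓)  10101(✓)  10110(✓)  10111(✓)  11000(✓)  11011(✓)  11100(✓)  11101(✓)  11110(✓)
size-2^1 implicants → -0000(✓)  -0001(✓)  -0100(✓)  -0110(✓)  -0111(✓)  -1100(✓)  -1101(✓)  -1110(✓)  0-001  0-100(✓)  0-110(✓)  0-111(✓)  00-00(✓)  0000-(✓)  001-0(✓)  0011-(✓)  01-01  01-10  011-0(✓)  011-1(✓)  0110-(✓)  0111-(✓)  1-000(✓)  1-011  1-100(✓)  1-101(✓)  1-110(✓)  10-00(✓)  10-01(✓)  10-10(✓)  10-11(✓)  100-0(✓)  100-1(✓)  1000-(✓)  1001-(✓)  101-0(✓)  101-1(✓)  1010-(✓)  1011-(✓)  11-00(✓)  111-0(✓)  1110-(✓)
size-2^2 implicants → --100(✓)  --110(✓)  -0-00  -000-  -01-0(✓)  -011-  -11-0(✓)  -110-  0-1-0(✓)  0-11-  011--  1--00  1-1-0(✓)  1-10-  10--0(✓)  10--1(✓)  10-0-(✓)  10-1-(✓)  100--(✓)  101--(✓)
size-2^3 implicants → --1-0  10---
Unchecked terms (primes): --1-0, -0-00, -000-, -011-, -110-, 0-001, 0-11-, 01-01, 01-10, 011--, 1--00, 1-011, 1-10-, 10---
Minterm coverage:
  m1 ⊆ -000-,0-001
  m4 ⊆ --1-0,-0-00
  m6 ⊆ --1-0,-011-,0-11-
  m7 ⊆ -011-,0-11-
  m9 ⊆ 0-001,01-01
  m10 ⊆ 01-10 [E]
  m12 ⊆ --1-0,-110-,011--
  m13 ⊆ -110-,01-01,011--
  m14 ⊆ --1-0,0-11-,01-10,011--
  m15 ⊆ 0-11-,011--
  m16 ⊆ -0-00,-000-,1--00,10---
  m17 ⊆ -000-,10---
  m18 ⊆ 10--- [E]
  m19 ⊆ 1-011,10---
  m20 ⊆ --1-0,-0-00,1--00,1-10-,10---
  m21 ⊆ 1-10-,10---
  m22 ⊆ --1-0,-011-,10---
  m23 ⊆ -011-,10---
  m28 ⊆ --1-0,-110-,1--00,1-10-
  m29 ⊆ -110-,1-10-
  m30 ⊆ --1-0 [E]
E = {--1-0, 01-10, 10---}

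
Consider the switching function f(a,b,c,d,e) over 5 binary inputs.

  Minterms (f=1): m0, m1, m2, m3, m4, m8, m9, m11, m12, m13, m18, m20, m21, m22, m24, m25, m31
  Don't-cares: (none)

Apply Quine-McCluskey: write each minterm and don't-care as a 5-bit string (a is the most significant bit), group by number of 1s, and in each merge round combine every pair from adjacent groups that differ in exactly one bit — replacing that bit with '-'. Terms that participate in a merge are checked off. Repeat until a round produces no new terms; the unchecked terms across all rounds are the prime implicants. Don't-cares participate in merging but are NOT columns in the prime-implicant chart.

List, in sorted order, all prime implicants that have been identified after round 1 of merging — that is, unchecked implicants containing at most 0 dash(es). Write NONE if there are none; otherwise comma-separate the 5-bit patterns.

11111

size-2^0 implicants → 00000(✓)  00001(✓)  00010(✓)  00011(✓)  00100(✓)  01000(✓)  01001(✓)  01011(✓)  01100(✓)  01101(✓)  10010(✓)  10100(✓)  10101(✓)  10110(✓)  11000(✓)  11001(✓)  11111
size-2^1 implicants → -0010  -0100  -1000(✓)  -1001(✓)  0-000(✓)  0-001(✓)  0-011(✓)  0-100(✓)  00-00(✓)  000-0(✓)  000-1(✓)  0000-(✓)  0001-(✓)  01-00(✓)  01-01(✓)  010-1(✓)  0100-(✓)  0110-(✓)  10-10  101-0  1010-  1100-(✓)
size-2^2 implicants → -100-  0--00  0-0-1  0-00-  000--  01-0-
Unchecked terms (primes): -0010, -0100, -100-, 0--00, 0-0-1, 0-00-, 000--, 01-0-, 10-10, 101-0, 1010-, 11111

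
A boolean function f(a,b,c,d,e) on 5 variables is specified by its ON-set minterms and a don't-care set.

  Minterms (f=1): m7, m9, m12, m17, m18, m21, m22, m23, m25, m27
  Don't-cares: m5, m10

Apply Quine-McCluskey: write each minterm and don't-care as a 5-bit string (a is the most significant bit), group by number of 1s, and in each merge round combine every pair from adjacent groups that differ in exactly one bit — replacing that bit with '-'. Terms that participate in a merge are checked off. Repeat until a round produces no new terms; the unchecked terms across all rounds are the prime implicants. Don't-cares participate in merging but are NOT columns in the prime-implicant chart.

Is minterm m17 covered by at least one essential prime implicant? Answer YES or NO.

Round 0: 00101✓ 00111✓ 01001✓ 01010 01100 10001✓ 10010✓ 10101✓ 10110✓ 10111✓ 11001✓ 11011✓
Round 1: -0101✓ -0111✓ -1001 001-1✓ 1-001 10-01 10-10 101-1✓ 1011- 110-1
Round 2: -01-1
PIs = {-01-1, -1001, 01010, 01100, 1-001, 10-01, 10-10, 1011-, 110-1}
Coverage chart:
  m7: -01-1 ←essential
  m9: -1001 ←essential
  m12: 01100 ←essential
  m17: 1-001,10-01
  m18: 10-10 ←essential
  m21: -01-1,10-01
  m22: 10-10,1011-
  m23: -01-1,1011-
  m25: -1001,1-001,110-1
  m27: 110-1 ←essential
Essential: -01-1, -1001, 01100, 10-10, 110-1

NO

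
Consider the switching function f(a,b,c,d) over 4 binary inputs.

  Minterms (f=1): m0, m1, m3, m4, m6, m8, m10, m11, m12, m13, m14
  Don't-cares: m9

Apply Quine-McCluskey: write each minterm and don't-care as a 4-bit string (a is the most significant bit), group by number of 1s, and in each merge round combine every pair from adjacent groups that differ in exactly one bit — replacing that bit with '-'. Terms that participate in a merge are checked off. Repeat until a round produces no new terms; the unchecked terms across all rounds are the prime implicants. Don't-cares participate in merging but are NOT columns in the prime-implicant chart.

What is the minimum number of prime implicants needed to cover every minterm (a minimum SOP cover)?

Round 0: 0000✓ 0001✓ 0011✓ 0100✓ 0110✓ 1000✓ 1001✓ 1010✓ 1011✓ 1100✓ 1101✓ 1110✓
Round 1: -000✓ -001✓ -011✓ -100✓ -110✓ 0-00✓ 00-1✓ 000-✓ 01-0✓ 1-00✓ 1-01✓ 1-10✓ 10-0✓ 10-1✓ 100-✓ 101-✓ 11-0✓ 110-✓
Round 2: --00 -0-1 -00- -1-0 1--0 1-0- 10--
PIs = {--00, -0-1, -00-, -1-0, 1--0, 1-0-, 10--}
Coverage chart:
  m0: --00,-00-
  m1: -0-1,-00-
  m3: -0-1 ←essential
  m4: --00,-1-0
  m6: -1-0 ←essential
  m8: --00,-00-,1--0,1-0-,10--
  m10: 1--0,10--
  m11: -0-1,10--
  m12: --00,-1-0,1--0,1-0-
  m13: 1-0- ←essential
  m14: -1-0,1--0
Essential: -0-1, -1-0, 1-0-
Petrick residual → --00, 1--0
Min cover (5 terms): c'd' + b'd + bd' + ad' + ac'

5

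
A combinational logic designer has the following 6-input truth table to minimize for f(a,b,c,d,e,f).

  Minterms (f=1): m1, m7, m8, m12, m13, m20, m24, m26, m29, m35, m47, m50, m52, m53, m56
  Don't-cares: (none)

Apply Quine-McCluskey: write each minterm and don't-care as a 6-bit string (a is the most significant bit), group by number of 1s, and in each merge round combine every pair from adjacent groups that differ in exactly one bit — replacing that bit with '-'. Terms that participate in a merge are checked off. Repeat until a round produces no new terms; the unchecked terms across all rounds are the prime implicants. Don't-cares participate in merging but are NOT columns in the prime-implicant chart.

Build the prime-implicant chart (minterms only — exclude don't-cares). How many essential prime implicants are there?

Round 0: 000001 000111 001000✓ 001100✓ 001101✓ 010100✓ 011000✓ 011010✓ 011101✓ 100011 101111 110010 110100✓ 110101✓ 111000✓
Round 1: -10100 -11000 0-1000 0-1101 001-00 00110- 0110-0 11010-
PIs = {-10100, -11000, 0-1000, 0-1101, 000001, 000111, 001-00, 00110-, 0110-0, 100011, 101111, 110010, 11010-}
Coverage chart:
  m1: 000001 ←essential
  m7: 000111 ←essential
  m8: 0-1000,001-00
  m12: 001-00,00110-
  m13: 0-1101,00110-
  m20: -10100 ←essential
  m24: -11000,0-1000,0110-0
  m26: 0110-0 ←essential
  m29: 0-1101 ←essential
  m35: 100011 ←essential
  m47: 101111 ←essential
  m50: 110010 ←essential
  m52: -10100,11010-
  m53: 11010- ←essential
  m56: -11000 ←essential
Essential: -10100, -11000, 0-1101, 000001, 000111, 0110-0, 100011, 101111, 110010, 11010-

10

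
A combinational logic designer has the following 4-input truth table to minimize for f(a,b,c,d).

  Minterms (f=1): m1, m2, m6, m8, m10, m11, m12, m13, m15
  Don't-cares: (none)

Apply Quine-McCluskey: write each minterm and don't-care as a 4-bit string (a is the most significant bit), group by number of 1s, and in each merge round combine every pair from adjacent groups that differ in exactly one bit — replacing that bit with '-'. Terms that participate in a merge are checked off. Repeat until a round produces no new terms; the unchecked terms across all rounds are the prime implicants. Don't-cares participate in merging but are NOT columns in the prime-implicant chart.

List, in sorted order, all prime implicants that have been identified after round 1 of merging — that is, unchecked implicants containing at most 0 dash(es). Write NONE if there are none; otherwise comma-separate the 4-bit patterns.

0001

[col 0] 0001, 0010*, 0110*, 1000*, 1010*, 1011*, 1100*, 1101*, 1111*
[col 1] -010, 0-10, 1-00, 1-11, 10-0, 101-, 11-1, 110-
Prime implicants: -010, 0-10, 0001, 1-00, 1-11, 10-0, 101-, 11-1, 110-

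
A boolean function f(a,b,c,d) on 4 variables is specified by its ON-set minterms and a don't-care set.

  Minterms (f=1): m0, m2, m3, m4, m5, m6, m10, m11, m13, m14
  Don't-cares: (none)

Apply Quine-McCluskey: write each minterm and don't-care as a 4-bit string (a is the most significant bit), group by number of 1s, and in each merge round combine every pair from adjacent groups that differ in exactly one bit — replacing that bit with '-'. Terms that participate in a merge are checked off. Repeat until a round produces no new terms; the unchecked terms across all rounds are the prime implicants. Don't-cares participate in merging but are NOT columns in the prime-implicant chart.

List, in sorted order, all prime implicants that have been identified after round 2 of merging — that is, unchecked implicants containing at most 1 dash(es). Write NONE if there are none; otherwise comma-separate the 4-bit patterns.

Round 0: 0000✓ 0010✓ 0011✓ 0100✓ 0101✓ 0110✓ 1010✓ 1011✓ 1101✓ 1110✓
Round 1: -010✓ -011✓ -101 -110✓ 0-00✓ 0-10✓ 00-0✓ 001-✓ 01-0✓ 010- 1-10✓ 101-✓
Round 2: --10 -01- 0--0
PIs = {--10, -01-, -101, 0--0, 010-}

-101, 010-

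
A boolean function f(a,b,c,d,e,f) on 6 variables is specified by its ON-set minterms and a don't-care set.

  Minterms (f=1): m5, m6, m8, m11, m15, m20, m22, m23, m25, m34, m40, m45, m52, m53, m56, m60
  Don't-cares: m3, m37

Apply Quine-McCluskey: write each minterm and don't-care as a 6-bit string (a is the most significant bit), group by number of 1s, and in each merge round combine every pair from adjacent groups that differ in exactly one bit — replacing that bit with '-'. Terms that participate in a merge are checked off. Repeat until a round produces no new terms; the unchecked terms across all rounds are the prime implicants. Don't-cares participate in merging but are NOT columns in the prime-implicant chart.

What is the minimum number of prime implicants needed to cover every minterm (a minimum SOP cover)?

[col 0] 000011*, 000101*, 000110*, 001000*, 001011*, 001111*, 010100*, 010110*, 010111*, 011001, 100010, 100101*, 101000*, 101101*, 110100*, 110101*, 111000*, 111100*
[col 1] -00101, -01000, -10100, 0-0110, 00-011, 001-11, 0101-0, 01011-, 1-0101, 1-1000, 10-101, 11-100, 11010-, 111-00
Prime implicants: -00101, -01000, -10100, 0-0110, 00-011, 001-11, 0101-0, 01011-, 011001, 1-0101, 1-1000, 10-101, 100010, 11-100, 11010-, 111-00
PI chart (minterm → PIs covering it):
  5 | -00101  (sole → essential)
  6 | 0-0110  (sole → essential)
  8 | -01000  (sole → essential)
  11 | 00-011,001-11
  15 | 001-11  (sole → essential)
  20 | -10100,0101-0
  22 | 0-0110,0101-0,01011-
  23 | 01011-  (sole → essential)
  25 | 011001  (sole → essential)
  34 | 100010  (sole → essential)
  40 | -01000,1-1000
  45 | 10-101  (sole → essential)
  52 | -10100,11-100,11010-
  53 | 1-0101,11010-
  56 | 1-1000,111-00
  60 | 11-100,111-00
Essential prime implicants: -00101, -01000, 0-0110, 001-11, 01011-, 011001, 10-101, 100010
Petrick residual → -10100, 1-0101, 111-00
Minimum SOP uses 11 PIs: b'c'de'f + b'cd'e'f' + bc'de'f' + a'c'def' + a'b'cef + a'bc'de + a'bcd'e'f + ac'de'f + ab'de'f + ab'c'd'ef' + abce'f'

11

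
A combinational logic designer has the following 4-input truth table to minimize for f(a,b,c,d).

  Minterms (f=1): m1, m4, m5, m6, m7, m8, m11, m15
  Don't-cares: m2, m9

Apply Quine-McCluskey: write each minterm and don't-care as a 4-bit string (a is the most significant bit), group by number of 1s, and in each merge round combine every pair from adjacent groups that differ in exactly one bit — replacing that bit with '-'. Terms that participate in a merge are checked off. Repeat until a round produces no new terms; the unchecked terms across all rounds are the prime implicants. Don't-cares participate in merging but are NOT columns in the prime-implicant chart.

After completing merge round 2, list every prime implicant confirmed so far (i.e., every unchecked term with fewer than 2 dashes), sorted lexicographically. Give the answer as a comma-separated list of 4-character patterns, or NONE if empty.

-001, -111, 0-01, 0-10, 1-11, 10-1, 100-

size-2^0 implicants → 0001(✓)  0010(✓)  0100(✓)  0101(✓)  0110(✓)  0111(✓)  1000(✓)  1001(✓)  1011(✓)  1111(✓)
size-2^1 implicants → -001  -111  0-01  0-10  01-0(✓)  01-1(✓)  010-(✓)  011-(✓)  1-11  10-1  100-
size-2^2 implicants → 01--
Unchecked terms (primes): -001, -111, 0-01, 0-10, 01--, 1-11, 10-1, 100-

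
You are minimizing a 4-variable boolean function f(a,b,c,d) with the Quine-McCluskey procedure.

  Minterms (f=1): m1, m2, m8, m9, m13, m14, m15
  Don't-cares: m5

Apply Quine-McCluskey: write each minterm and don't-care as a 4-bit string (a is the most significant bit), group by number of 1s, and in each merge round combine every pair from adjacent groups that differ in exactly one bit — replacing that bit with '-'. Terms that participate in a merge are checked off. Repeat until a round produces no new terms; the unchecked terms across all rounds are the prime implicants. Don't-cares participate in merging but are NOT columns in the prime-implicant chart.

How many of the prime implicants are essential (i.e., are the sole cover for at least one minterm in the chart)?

[col 0] 0001*, 0010, 0101*, 1000*, 1001*, 1101*, 1110*, 1111*
[col 1] -001*, -101*, 0-01*, 1-01*, 100-, 11-1, 111-
[col 2] --01
Prime implicants: --01, 0010, 100-, 11-1, 111-
PI chart (minterm → PIs covering it):
  1 | --01  (sole → essential)
  2 | 0010  (sole → essential)
  8 | 100-  (sole → essential)
  9 | --01,100-
  13 | --01,11-1
  14 | 111-  (sole → essential)
  15 | 11-1,111-
Essential prime implicants: --01, 0010, 100-, 111-

4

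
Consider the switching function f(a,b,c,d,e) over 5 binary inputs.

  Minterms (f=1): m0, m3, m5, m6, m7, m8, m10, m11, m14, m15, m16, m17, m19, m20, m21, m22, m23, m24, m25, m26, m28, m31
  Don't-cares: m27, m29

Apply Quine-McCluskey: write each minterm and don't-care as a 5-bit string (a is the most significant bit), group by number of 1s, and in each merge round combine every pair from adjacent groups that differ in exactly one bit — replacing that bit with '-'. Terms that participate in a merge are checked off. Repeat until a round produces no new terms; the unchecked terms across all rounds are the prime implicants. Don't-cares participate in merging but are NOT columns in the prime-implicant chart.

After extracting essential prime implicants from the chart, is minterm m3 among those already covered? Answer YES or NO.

YES

[col 0] 00000*, 00011*, 00101*, 00110*, 00111*, 01000*, 01010*, 01011*, 01110*, 01111*, 10000*, 10001*, 10011*, 10100*, 10101*, 10110*, 10111*, 11000*, 11001*, 11010*, 11011*, 11100*, 11101*, 11111*
[col 1] -0000*, -0011*, -0101*, -0110*, -0111*, -1000*, -1010*, -1011*, -1111*, 0-000*, 0-011*, 0-110*, 0-111*, 00-11*, 001-1*, 0011-*, 01-10*, 01-11*, 010-0*, 0101-*, 0111-*, 1-000*, 1-001*, 1-011*, 1-100*, 1-101*, 1-111*, 10-00*, 10-01*, 10-11*, 100-1*, 1000-*, 101-0*, 101-1*, 1010-*, 1011-*, 11-00*, 11-01*, 11-11*, 110-0*, 110-1*, 1100-*, 1101-*, 111-1*, 1110-*
[col 2] --000, --011*, --111*, -0-11*, -01-1, -011-, -1-11*, -10-0, -101-, 0--11*, 0-11-, 01-1-, 1--00*, 1--01*, 1--11*, 1-0-1*, 1-00-*, 1-1-1*, 1-10-*, 10--1*, 10-0-*, 101--, 11--1*, 11-0-*, 110--
[col 3] ---11, 1---1, 1--0-
Prime implicants: ---11, --000, -01-1, -011-, -10-0, -101-, 0-11-, 01-1-, 1---1, 1--0-, 101--, 110--
PI chart (minterm → PIs covering it):
  0 | --000  (sole → essential)
  3 | ---11  (sole → essential)
  5 | -01-1  (sole → essential)
  6 | -011-,0-11-
  7 | ---11,-01-1,-011-,0-11-
  8 | --000,-10-0
  10 | -10-0,-101-,01-1-
  11 | ---11,-101-,01-1-
  14 | 0-11-,01-1-
  15 | ---11,0-11-,01-1-
  16 | --000,1--0-
  17 | 1---1,1--0-
  19 | ---11,1---1
  20 | 1--0-,101--
  21 | -01-1,1---1,1--0-,101--
  22 | -011-,101--
  23 | ---11,-01-1,-011-,1---1,101--
  24 | --000,-10-0,1--0-,110--
  25 | 1---1,1--0-,110--
  26 | -10-0,-101-,110--
  28 | 1--0-  (sole → essential)
  31 | ---11,1---1
Essential prime implicants: ---11, --000, -01-1, 1--0-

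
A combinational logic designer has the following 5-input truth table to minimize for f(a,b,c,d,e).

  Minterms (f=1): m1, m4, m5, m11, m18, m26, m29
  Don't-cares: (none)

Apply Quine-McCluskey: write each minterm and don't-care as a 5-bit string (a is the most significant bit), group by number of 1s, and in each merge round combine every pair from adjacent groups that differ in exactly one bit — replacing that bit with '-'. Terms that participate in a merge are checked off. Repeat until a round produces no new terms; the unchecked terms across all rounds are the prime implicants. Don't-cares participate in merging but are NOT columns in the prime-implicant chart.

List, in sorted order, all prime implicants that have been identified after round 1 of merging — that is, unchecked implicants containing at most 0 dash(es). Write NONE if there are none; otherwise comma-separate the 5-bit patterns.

[col 0] 00001*, 00100*, 00101*, 01011, 10010*, 11010*, 11101
[col 1] 00-01, 0010-, 1-010
Prime implicants: 00-01, 0010-, 01011, 1-010, 11101

01011, 11101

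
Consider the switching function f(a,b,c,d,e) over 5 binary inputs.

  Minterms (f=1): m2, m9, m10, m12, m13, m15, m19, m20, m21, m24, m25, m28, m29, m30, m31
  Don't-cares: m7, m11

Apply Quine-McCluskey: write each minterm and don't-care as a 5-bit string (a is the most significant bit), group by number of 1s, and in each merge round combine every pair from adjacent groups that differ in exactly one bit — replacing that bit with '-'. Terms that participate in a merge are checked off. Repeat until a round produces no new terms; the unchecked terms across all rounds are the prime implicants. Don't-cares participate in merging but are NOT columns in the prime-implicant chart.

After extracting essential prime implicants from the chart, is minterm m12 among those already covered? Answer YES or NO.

YES

Round 0: 00010✓ 00111✓ 01001✓ 01010✓ 01011✓ 01100✓ 01101✓ 01111✓ 10011 10100✓ 10101✓ 11000✓ 11001✓ 11100✓ 11101✓ 11110✓ 11111✓
Round 1: -1001✓ -1100✓ -1101✓ -1111✓ 0-010 0-111 01-01✓ 01-11✓ 010-1✓ 0101- 011-1✓ 0110-✓ 1-100✓ 1-101✓ 1010-✓ 11-00✓ 11-01✓ 1100-✓ 111-0✓ 111-1✓ 1110-✓ 1111-✓
Round 2: -1-01 -11-1 -110- 01--1 1-10- 11-0- 111--
PIs = {-1-01, -11-1, -110-, 0-010, 0-111, 01--1, 0101-, 1-10-, 10011, 11-0-, 111--}
Coverage chart:
  m2: 0-010 ←essential
  m9: -1-01,01--1
  m10: 0-010,0101-
  m12: -110- ←essential
  m13: -1-01,-11-1,-110-,01--1
  m15: -11-1,0-111,01--1
  m19: 10011 ←essential
  m20: 1-10- ←essential
  m21: 1-10- ←essential
  m24: 11-0- ←essential
  m25: -1-01,11-0-
  m28: -110-,1-10-,11-0-,111--
  m29: -1-01,-11-1,-110-,1-10-,11-0-,111--
  m30: 111-- ←essential
  m31: -11-1,111--
Essential: -110-, 0-010, 1-10-, 10011, 11-0-, 111--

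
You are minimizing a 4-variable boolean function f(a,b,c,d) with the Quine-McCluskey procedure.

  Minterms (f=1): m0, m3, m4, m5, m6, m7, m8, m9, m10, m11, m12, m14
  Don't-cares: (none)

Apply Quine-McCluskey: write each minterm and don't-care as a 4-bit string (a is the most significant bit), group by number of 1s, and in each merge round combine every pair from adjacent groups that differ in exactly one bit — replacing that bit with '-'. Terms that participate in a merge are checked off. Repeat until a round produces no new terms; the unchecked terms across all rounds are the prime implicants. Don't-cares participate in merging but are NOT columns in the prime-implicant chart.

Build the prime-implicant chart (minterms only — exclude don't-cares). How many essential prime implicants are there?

[col 0] 0000*, 0011*, 0100*, 0101*, 0110*, 0111*, 1000*, 1001*, 1010*, 1011*, 1100*, 1110*
[col 1] -000*, -011, -100*, -110*, 0-00*, 0-11, 01-0*, 01-1*, 010-*, 011-*, 1-00*, 1-10*, 10-0*, 10-1*, 100-*, 101-*, 11-0*
[col 2] --00, -1-0, 01--, 1--0, 10--
Prime implicants: --00, -011, -1-0, 0-11, 01--, 1--0, 10--
PI chart (minterm → PIs covering it):
  0 | --00  (sole → essential)
  3 | -011,0-11
  4 | --00,-1-0,01--
  5 | 01--  (sole → essential)
  6 | -1-0,01--
  7 | 0-11,01--
  8 | --00,1--0,10--
  9 | 10--  (sole → essential)
  10 | 1--0,10--
  11 | -011,10--
  12 | --00,-1-0,1--0
  14 | -1-0,1--0
Essential prime implicants: --00, 01--, 10--

3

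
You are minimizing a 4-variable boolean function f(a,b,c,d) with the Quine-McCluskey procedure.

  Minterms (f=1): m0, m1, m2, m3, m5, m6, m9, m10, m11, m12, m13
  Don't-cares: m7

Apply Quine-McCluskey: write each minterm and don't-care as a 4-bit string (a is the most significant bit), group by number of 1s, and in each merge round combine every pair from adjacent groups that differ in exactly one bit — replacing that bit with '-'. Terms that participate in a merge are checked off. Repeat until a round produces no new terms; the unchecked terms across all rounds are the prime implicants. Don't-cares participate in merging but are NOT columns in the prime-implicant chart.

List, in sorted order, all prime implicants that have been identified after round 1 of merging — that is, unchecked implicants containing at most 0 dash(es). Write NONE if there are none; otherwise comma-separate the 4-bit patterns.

NONE

Round 0: 0000✓ 0001✓ 0010✓ 0011✓ 0101✓ 0110✓ 0111✓ 1001✓ 1010✓ 1011✓ 1100✓ 1101✓
Round 1: -001✓ -010✓ -011✓ -101✓ 0-01✓ 0-10✓ 0-11✓ 00-0✓ 00-1✓ 000-✓ 001-✓ 01-1✓ 011-✓ 1-01✓ 10-1✓ 101-✓ 110-
Round 2: --01 -0-1 -01- 0--1 0-1- 00--
PIs = {--01, -0-1, -01-, 0--1, 0-1-, 00--, 110-}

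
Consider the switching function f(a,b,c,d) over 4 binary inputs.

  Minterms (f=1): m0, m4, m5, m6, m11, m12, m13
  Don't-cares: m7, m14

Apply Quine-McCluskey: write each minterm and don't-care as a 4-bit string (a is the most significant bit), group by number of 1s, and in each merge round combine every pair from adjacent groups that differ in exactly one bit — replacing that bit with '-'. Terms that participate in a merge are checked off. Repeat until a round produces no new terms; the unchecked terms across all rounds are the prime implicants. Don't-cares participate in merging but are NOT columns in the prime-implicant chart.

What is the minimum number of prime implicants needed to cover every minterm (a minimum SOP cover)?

4

size-2^0 implicants → 0000(✓)  0100(✓)  0101(✓)  0110(✓)  0111(✓)  1011  1100(✓)  1101(✓)  1110(✓)
size-2^1 implicants → -100(✓)  -101(✓)  -110(✓)  0-00  01-0(✓)  01-1(✓)  010-(✓)  011-(✓)  11-0(✓)  110-(✓)
size-2^2 implicants → -1-0  -10-  01--
Unchecked terms (primes): -1-0, -10-, 0-00, 01--, 1011
Minterm coverage:
  m0 ⊆ 0-00 [E]
  m4 ⊆ -1-0,-10-,0-00,01--
  m5 ⊆ -10-,01--
  m6 ⊆ -1-0,01--
  m11 ⊆ 1011 [E]
  m12 ⊆ -1-0,-10-
  m13 ⊆ -10- [E]
E = {-10-, 0-00, 1011}
Petrick residual → -1-0
Cover = bd' + bc' + a'c'd' + ab'cd  |cover|=4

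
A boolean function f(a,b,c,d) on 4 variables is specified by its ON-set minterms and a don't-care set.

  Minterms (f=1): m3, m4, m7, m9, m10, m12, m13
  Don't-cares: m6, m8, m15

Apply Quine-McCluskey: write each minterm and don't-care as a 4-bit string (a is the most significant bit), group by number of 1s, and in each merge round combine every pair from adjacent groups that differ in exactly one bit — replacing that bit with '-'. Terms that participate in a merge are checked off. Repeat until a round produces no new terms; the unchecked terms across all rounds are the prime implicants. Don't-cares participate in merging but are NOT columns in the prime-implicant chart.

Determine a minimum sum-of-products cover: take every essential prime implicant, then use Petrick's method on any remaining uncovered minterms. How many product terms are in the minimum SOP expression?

Round 0: 0011✓ 0100✓ 0110✓ 0111✓ 1000✓ 1001✓ 1010✓ 1100✓ 1101✓ 1111✓
Round 1: -100 -111 0-11 01-0 011- 1-00✓ 1-01✓ 10-0 100-✓ 11-1 110-✓
Round 2: 1-0-
PIs = {-100, -111, 0-11, 01-0, 011-, 1-0-, 10-0, 11-1}
Coverage chart:
  m3: 0-11 ←essential
  m4: -100,01-0
  m7: -111,0-11,011-
  m9: 1-0- ←essential
  m10: 10-0 ←essential
  m12: -100,1-0-
  m13: 1-0-,11-1
Essential: 0-11, 1-0-, 10-0
Petrick residual → -100
Min cover (4 terms): bc'd' + a'cd + ac' + ab'd'

4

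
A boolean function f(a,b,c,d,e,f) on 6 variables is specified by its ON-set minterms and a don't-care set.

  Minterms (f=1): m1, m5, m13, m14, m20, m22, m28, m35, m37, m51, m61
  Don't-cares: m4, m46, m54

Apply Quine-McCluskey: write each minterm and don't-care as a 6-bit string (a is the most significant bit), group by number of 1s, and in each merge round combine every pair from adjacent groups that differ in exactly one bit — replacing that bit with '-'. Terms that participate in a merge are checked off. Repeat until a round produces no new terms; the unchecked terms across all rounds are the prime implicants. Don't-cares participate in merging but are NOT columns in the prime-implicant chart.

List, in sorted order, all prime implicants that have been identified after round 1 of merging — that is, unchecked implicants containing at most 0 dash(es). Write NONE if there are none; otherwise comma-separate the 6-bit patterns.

[col 0] 000001*, 000100*, 000101*, 001101*, 001110*, 010100*, 010110*, 011100*, 100011*, 100101*, 101110*, 110011*, 110110*, 111101
[col 1] -00101, -01110, -10110, 0-0100, 00-101, 000-01, 00010-, 01-100, 0101-0, 1-0011
Prime implicants: -00101, -01110, -10110, 0-0100, 00-101, 000-01, 00010-, 01-100, 0101-0, 1-0011, 111101

111101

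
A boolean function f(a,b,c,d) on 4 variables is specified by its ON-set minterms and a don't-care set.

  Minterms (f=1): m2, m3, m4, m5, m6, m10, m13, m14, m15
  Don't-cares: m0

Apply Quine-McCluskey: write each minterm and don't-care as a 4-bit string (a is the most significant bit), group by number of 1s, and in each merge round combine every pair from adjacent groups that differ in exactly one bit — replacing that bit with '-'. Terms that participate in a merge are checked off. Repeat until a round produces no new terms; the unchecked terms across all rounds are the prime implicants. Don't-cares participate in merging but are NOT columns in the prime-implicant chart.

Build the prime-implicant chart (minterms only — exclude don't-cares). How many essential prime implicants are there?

[col 0] 0000*, 0010*, 0011*, 0100*, 0101*, 0110*, 1010*, 1101*, 1110*, 1111*
[col 1] -010*, -101, -110*, 0-00*, 0-10*, 00-0*, 001-, 01-0*, 010-, 1-10*, 11-1, 111-
[col 2] --10, 0--0
Prime implicants: --10, -101, 0--0, 001-, 010-, 11-1, 111-
PI chart (minterm → PIs covering it):
  2 | --10,0--0,001-
  3 | 001-  (sole → essential)
  4 | 0--0,010-
  5 | -101,010-
  6 | --10,0--0
  10 | --10  (sole → essential)
  13 | -101,11-1
  14 | --10,111-
  15 | 11-1,111-
Essential prime implicants: --10, 001-

2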